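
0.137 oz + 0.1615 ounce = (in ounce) 0.2985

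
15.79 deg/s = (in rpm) 2.632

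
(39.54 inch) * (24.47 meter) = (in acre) 0.006073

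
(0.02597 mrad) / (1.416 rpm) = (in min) 2.919e-06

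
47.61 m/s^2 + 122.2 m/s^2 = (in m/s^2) 169.8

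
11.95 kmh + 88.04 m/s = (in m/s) 91.36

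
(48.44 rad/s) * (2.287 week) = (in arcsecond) 1.382e+13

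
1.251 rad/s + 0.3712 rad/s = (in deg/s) 92.95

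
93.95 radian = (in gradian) 5981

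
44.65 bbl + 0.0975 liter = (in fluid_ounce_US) 2.4e+05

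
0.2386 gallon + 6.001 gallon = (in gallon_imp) 5.196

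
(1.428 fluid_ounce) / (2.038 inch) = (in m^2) 0.0008158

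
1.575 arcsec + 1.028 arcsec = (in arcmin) 0.04338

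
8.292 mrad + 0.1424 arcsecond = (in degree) 0.4751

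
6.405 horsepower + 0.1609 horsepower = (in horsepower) 6.566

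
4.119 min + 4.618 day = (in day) 4.621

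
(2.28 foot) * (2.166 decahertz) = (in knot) 29.26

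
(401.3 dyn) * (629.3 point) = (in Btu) 8.444e-07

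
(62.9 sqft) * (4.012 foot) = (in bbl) 44.95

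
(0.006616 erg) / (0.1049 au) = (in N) 4.216e-20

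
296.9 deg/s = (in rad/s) 5.182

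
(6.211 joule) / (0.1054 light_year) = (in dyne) 6.229e-10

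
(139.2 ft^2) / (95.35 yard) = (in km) 0.0001483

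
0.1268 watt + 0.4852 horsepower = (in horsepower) 0.4854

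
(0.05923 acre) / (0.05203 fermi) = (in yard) 5.038e+18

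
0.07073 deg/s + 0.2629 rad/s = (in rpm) 2.522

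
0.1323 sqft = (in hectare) 1.229e-06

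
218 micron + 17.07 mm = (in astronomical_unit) 1.156e-13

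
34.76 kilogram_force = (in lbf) 76.63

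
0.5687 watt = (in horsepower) 0.0007626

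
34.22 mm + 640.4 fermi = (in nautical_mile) 1.848e-05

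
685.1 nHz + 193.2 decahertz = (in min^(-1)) 1.159e+05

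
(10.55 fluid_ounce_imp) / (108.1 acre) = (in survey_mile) 4.258e-13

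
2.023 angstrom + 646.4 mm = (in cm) 64.64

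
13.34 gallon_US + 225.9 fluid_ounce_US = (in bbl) 0.3596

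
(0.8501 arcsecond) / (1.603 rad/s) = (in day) 2.976e-11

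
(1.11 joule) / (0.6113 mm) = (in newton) 1816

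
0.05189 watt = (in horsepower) 6.959e-05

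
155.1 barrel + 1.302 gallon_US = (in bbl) 155.1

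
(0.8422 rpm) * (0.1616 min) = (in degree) 49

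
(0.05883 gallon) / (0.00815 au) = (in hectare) 1.827e-17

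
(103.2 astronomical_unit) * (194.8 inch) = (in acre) 1.888e+10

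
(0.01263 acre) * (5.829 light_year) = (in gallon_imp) 6.2e+20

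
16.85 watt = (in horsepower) 0.0226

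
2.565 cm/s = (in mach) 7.533e-05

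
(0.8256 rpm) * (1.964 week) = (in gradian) 6.538e+06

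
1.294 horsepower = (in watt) 964.9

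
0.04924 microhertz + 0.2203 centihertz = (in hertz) 0.002203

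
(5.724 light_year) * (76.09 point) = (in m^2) 1.454e+15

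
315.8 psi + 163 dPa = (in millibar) 2.177e+04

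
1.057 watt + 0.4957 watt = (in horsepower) 0.002082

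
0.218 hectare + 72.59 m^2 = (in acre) 0.5566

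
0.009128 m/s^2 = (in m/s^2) 0.009128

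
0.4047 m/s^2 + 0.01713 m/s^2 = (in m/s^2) 0.4218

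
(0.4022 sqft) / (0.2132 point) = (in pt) 1.408e+06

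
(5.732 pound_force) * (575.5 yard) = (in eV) 8.375e+22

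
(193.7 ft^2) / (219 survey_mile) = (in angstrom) 5.106e+05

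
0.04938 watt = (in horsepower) 6.622e-05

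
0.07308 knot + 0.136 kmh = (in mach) 0.0002214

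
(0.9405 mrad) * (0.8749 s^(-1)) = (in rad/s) 0.0008228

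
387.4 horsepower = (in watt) 2.889e+05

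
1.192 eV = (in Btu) 1.81e-22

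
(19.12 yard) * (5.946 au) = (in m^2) 1.555e+13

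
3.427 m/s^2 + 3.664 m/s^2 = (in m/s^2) 7.091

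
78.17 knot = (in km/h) 144.8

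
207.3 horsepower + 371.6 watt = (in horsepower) 207.8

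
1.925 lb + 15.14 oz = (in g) 1302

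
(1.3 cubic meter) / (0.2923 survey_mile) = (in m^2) 0.002764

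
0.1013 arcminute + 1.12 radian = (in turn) 0.1783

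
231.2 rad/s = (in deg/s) 1.325e+04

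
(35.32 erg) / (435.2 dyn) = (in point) 2.301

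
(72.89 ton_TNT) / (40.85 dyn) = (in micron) 7.466e+20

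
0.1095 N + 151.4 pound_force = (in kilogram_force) 68.69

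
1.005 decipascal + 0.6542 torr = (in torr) 0.655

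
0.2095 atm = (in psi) 3.079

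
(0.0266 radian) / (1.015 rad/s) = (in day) 3.033e-07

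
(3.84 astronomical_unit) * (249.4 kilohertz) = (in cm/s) 1.433e+19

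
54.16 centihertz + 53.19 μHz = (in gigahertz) 5.417e-10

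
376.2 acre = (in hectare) 152.2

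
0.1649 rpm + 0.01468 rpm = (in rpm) 0.1796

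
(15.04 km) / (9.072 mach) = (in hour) 0.001352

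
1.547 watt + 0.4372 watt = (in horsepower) 0.002661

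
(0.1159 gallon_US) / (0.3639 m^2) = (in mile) 7.491e-07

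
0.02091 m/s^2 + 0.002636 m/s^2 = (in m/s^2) 0.02355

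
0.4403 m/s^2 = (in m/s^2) 0.4403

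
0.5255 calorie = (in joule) 2.199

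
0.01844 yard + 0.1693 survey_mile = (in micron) 2.725e+08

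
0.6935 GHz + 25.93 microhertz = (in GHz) 0.6935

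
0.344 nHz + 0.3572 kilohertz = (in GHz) 3.572e-07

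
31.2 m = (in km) 0.0312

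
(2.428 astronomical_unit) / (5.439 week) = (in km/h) 3.975e+05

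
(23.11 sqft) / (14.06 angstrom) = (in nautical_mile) 8.245e+05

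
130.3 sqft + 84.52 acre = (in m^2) 3.421e+05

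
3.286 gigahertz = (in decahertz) 3.286e+08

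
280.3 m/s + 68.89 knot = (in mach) 0.9273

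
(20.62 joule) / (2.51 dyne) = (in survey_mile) 510.5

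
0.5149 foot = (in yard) 0.1716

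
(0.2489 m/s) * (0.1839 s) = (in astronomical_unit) 3.06e-13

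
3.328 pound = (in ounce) 53.25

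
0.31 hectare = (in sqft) 3.337e+04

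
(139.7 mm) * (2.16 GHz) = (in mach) 8.862e+05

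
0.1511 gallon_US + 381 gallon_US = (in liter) 1443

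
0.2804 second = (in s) 0.2804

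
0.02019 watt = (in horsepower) 2.708e-05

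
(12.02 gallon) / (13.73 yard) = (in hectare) 3.624e-07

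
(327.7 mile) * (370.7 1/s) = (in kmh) 7.038e+08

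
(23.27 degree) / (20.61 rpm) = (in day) 2.178e-06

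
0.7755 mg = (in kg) 7.755e-07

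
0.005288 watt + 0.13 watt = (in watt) 0.1353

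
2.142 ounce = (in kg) 0.06072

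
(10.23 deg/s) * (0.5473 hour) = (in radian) 351.8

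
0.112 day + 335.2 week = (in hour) 5.632e+04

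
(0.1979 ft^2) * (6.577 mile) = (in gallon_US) 5.141e+04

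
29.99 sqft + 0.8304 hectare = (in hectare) 0.8307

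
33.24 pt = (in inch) 0.4617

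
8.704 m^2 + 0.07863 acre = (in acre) 0.08078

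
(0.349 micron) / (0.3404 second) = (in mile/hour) 2.293e-06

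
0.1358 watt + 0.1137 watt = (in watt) 0.2495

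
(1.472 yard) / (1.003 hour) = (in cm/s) 0.03728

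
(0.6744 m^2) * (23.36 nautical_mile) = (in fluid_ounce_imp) 1.027e+09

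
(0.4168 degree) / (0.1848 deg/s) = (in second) 2.255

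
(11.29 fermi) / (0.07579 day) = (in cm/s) 1.724e-16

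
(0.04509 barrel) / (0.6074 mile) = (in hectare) 7.334e-10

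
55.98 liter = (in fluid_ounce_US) 1893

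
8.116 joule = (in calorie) 1.94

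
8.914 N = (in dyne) 8.914e+05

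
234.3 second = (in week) 0.0003874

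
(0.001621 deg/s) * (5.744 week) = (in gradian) 6257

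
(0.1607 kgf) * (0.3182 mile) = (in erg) 8.07e+09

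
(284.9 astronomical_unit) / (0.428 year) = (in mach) 9274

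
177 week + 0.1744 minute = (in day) 1239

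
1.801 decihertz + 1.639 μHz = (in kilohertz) 0.0001801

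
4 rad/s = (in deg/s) 229.2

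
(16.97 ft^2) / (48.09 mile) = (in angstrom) 2.037e+05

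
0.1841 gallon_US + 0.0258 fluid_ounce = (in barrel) 0.004388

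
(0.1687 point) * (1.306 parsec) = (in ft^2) 2.582e+13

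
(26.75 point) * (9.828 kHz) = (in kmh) 333.9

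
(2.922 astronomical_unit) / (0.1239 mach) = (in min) 1.727e+08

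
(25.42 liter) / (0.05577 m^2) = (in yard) 0.4985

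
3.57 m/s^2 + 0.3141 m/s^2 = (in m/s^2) 3.884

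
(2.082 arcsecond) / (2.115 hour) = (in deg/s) 7.596e-08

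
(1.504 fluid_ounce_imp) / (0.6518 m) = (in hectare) 6.556e-09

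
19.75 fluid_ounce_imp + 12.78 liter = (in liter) 13.34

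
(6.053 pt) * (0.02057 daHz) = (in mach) 1.29e-06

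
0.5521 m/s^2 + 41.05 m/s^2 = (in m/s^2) 41.6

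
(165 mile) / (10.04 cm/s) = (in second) 2.645e+06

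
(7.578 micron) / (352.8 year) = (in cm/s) 6.811e-14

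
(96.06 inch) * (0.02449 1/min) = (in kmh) 0.003585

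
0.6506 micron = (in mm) 0.0006506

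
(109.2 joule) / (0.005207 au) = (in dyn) 0.01402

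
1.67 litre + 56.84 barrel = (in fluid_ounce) 3.056e+05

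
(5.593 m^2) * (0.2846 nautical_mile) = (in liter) 2.948e+06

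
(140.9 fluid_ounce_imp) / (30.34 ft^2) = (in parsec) 4.603e-20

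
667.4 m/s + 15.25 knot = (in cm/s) 6.752e+04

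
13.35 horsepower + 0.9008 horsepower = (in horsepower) 14.25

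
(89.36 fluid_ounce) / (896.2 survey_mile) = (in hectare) 1.832e-13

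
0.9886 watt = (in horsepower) 0.001326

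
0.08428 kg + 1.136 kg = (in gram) 1220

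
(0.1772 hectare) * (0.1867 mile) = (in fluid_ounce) 1.8e+10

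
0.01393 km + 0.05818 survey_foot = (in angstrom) 1.395e+11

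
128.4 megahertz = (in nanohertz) 1.284e+17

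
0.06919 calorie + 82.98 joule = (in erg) 8.327e+08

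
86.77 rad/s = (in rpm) 828.6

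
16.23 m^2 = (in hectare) 0.001623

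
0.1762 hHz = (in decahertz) 1.762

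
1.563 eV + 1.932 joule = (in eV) 1.206e+19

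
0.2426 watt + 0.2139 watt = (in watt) 0.4565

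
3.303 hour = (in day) 0.1376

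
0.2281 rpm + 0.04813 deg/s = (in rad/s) 0.02473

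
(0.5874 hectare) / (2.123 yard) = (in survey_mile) 1.88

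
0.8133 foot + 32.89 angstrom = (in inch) 9.76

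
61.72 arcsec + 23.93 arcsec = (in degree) 0.02379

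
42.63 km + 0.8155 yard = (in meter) 4.263e+04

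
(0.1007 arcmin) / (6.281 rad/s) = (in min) 7.773e-08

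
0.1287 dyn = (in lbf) 2.893e-07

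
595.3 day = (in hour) 1.429e+04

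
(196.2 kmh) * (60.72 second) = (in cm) 3.309e+05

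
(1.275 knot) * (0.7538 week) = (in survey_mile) 185.8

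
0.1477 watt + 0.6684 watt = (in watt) 0.8161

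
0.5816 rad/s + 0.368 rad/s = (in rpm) 9.068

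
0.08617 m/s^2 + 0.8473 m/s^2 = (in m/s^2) 0.9335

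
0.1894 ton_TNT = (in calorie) 1.894e+08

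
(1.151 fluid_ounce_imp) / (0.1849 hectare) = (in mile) 1.099e-11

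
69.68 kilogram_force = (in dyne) 6.833e+07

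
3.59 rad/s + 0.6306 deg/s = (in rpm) 34.39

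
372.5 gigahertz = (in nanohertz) 3.725e+20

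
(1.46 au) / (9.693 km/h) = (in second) 8.112e+10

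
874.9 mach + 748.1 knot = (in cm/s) 2.983e+07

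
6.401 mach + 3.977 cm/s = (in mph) 4876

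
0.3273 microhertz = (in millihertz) 0.0003273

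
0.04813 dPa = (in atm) 4.75e-08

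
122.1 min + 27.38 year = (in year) 27.38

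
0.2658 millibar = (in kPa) 0.02658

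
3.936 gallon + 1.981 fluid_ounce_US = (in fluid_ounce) 505.8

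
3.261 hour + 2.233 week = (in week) 2.252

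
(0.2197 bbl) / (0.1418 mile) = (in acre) 3.782e-08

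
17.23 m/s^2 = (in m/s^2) 17.23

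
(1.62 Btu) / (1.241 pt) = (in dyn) 3.904e+11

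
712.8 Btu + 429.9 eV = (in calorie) 1.797e+05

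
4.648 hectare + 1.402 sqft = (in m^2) 4.648e+04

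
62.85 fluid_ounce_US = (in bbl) 0.01169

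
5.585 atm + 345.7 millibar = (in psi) 87.09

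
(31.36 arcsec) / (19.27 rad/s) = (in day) 9.132e-11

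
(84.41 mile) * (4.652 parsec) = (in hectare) 1.95e+18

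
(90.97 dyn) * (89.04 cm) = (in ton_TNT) 1.936e-13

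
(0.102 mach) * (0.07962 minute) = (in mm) 1.659e+05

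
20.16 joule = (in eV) 1.258e+20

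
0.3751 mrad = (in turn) 5.97e-05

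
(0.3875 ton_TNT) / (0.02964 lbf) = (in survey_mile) 7.641e+06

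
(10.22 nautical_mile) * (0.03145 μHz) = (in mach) 1.748e-06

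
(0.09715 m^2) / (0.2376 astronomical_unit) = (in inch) 1.076e-10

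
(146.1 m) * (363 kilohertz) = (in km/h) 1.909e+08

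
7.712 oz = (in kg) 0.2186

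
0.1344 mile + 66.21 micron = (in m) 216.3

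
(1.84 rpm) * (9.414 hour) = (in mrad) 6.53e+06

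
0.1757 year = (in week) 9.162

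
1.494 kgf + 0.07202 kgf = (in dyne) 1.536e+06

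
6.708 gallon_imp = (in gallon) 8.056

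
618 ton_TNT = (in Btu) 2.451e+09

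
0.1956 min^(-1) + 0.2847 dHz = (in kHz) 3.173e-05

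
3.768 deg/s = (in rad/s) 0.06576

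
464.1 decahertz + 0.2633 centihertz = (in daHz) 464.1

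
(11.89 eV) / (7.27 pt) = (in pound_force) 1.67e-16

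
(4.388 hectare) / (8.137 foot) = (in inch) 6.966e+05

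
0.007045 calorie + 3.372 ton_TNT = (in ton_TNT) 3.372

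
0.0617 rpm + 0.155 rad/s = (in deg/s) 9.251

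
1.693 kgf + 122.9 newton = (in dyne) 1.395e+07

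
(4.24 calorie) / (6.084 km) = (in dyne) 291.6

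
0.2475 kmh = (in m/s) 0.06875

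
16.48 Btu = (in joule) 1.739e+04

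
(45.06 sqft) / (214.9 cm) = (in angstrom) 1.948e+10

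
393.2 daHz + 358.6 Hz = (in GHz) 4.291e-06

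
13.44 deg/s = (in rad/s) 0.2346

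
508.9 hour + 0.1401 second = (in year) 0.05809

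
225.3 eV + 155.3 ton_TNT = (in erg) 6.498e+18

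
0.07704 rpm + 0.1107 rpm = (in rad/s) 0.01966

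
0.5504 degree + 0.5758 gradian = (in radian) 0.01865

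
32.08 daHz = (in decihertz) 3208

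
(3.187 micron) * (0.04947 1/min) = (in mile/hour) 5.878e-09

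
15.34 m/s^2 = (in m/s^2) 15.34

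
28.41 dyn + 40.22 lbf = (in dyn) 1.789e+07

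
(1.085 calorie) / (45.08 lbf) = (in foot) 0.07427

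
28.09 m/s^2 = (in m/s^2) 28.09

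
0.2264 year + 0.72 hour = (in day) 82.67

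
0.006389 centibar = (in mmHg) 0.04792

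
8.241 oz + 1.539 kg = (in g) 1773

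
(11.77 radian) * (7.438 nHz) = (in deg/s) 5.016e-06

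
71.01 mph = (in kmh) 114.3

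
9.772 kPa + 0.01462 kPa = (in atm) 0.09659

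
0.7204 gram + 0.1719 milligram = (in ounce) 0.02542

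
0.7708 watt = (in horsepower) 0.001034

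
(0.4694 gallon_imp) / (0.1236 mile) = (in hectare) 1.073e-09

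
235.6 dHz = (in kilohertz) 0.02356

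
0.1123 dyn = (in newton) 1.123e-06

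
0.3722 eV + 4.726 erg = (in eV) 2.95e+12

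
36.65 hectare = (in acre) 90.56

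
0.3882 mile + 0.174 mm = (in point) 1.771e+06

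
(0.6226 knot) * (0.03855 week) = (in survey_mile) 4.64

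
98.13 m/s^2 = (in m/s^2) 98.13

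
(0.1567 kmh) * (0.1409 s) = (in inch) 0.2415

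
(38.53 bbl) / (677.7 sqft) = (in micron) 9.73e+04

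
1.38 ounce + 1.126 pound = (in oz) 19.4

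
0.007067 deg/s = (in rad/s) 0.0001233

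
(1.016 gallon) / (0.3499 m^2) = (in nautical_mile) 5.935e-06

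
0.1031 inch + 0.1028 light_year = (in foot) 3.191e+15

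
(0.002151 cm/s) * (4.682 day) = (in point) 2.467e+04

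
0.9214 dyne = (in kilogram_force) 9.396e-07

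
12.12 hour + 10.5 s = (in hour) 12.12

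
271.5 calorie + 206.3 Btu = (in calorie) 5.229e+04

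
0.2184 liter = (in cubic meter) 0.0002184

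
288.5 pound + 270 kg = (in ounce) 1.414e+04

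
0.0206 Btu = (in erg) 2.173e+08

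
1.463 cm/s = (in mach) 4.297e-05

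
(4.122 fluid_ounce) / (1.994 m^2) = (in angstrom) 6.113e+05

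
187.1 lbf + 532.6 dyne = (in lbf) 187.1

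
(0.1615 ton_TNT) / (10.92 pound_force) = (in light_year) 1.47e-09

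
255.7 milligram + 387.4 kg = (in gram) 3.874e+05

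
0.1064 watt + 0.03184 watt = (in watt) 0.1382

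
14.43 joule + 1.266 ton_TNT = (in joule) 5.297e+09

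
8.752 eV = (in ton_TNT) 3.351e-28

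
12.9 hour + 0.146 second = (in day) 0.5375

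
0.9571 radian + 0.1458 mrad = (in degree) 54.85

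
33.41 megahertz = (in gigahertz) 0.03341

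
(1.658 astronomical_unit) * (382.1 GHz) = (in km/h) 3.412e+23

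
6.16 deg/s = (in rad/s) 0.1075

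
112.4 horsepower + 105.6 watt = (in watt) 8.392e+04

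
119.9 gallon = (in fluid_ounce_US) 1.535e+04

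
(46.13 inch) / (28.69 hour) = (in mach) 3.332e-08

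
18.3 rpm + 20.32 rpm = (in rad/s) 4.044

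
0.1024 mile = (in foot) 540.7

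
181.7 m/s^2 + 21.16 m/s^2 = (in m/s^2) 202.9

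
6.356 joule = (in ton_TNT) 1.519e-09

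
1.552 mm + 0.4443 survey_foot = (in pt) 388.3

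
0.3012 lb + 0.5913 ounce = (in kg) 0.1534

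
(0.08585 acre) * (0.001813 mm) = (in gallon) 0.1664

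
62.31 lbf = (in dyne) 2.772e+07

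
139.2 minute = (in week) 0.01381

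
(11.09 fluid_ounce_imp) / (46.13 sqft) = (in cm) 0.007353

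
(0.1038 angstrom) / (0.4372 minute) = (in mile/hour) 8.852e-13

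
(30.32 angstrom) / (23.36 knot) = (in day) 2.92e-15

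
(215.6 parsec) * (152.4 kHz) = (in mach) 2.978e+21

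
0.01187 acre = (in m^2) 48.04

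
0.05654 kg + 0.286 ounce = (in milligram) 6.465e+04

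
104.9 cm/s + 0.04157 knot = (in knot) 2.081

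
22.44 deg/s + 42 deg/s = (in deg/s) 64.44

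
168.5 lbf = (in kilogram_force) 76.43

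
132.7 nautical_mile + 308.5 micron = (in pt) 6.966e+08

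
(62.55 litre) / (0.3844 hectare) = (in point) 0.04613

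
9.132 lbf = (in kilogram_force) 4.142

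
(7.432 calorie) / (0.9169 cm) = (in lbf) 762.4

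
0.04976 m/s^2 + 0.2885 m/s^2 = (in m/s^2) 0.3383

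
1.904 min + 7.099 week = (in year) 0.1361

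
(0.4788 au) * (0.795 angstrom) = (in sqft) 61.29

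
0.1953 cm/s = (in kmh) 0.007031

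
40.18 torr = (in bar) 0.05357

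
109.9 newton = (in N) 109.9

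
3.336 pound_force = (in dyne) 1.484e+06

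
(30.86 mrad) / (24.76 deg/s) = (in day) 8.265e-07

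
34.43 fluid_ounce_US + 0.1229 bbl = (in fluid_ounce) 695.1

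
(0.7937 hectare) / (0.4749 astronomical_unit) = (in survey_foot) 3.665e-07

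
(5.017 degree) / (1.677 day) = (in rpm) 5.771e-06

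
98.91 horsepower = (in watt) 7.376e+04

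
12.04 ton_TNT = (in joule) 5.038e+10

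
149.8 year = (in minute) 7.873e+07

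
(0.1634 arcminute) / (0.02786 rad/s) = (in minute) 2.843e-05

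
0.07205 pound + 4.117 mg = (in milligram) 3.269e+04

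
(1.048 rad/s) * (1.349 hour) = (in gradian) 3.24e+05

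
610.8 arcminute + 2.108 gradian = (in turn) 0.03355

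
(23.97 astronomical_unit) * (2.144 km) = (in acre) 1.9e+12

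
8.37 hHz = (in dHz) 8370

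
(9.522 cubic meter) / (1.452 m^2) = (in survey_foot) 21.52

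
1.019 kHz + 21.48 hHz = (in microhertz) 3.167e+09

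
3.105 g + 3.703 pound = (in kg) 1.683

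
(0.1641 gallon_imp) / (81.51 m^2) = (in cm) 0.0009152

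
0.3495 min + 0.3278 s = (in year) 6.753e-07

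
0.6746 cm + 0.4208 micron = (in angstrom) 6.746e+07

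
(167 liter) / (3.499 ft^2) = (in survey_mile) 0.0003192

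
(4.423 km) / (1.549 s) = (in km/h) 1.028e+04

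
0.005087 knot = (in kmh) 0.009421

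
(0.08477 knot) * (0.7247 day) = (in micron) 2.731e+09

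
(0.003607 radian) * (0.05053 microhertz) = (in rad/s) 1.823e-10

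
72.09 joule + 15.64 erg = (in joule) 72.09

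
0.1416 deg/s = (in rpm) 0.0236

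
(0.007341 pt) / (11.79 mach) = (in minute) 1.075e-11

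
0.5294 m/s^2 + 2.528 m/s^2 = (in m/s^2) 3.057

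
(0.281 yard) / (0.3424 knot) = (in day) 1.688e-05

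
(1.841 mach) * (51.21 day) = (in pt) 7.862e+12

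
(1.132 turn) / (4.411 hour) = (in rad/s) 0.0004479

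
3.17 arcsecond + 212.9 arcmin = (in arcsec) 1.278e+04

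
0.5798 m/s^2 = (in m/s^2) 0.5798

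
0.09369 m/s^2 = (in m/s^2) 0.09369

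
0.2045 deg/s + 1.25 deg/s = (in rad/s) 0.02539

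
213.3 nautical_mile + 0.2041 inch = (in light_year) 4.175e-11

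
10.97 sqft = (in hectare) 0.0001019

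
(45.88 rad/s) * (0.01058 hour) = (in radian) 1747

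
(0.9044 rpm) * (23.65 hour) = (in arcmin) 2.772e+07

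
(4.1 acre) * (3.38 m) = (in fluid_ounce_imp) 1.974e+09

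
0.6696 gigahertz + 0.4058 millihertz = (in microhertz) 6.696e+14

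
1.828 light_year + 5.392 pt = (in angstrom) 1.729e+26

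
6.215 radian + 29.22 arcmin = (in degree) 356.6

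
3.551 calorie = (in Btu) 0.01408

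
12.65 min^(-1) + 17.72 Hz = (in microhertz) 1.793e+07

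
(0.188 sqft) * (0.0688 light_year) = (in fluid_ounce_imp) 4.001e+17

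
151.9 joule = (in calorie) 36.3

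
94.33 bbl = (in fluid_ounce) 5.071e+05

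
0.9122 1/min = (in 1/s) 0.0152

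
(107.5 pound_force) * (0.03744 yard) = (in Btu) 0.01552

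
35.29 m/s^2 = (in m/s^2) 35.29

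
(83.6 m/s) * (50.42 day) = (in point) 1.032e+12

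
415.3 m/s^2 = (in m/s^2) 415.3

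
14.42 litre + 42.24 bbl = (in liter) 6730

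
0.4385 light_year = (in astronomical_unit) 2.773e+04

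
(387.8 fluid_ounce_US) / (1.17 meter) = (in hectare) 9.802e-07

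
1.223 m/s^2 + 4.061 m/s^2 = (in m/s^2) 5.284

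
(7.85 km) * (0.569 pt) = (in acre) 0.0003894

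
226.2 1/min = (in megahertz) 3.77e-06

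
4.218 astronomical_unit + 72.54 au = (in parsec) 0.0003721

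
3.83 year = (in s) 1.208e+08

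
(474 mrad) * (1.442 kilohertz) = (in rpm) 6527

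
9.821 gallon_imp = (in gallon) 11.79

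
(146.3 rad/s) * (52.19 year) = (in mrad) 2.408e+14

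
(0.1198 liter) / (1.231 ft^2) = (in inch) 0.04124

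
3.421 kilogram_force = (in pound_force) 7.542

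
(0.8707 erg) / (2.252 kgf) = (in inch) 1.552e-07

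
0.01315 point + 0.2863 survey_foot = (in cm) 8.727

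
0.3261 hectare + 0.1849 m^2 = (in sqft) 3.51e+04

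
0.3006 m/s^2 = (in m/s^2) 0.3006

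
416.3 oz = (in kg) 11.8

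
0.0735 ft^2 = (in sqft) 0.0735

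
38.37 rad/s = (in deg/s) 2198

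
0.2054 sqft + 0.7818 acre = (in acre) 0.7818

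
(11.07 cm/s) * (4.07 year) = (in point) 4.028e+10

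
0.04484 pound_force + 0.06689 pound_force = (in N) 0.497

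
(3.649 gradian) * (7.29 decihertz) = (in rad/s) 0.04179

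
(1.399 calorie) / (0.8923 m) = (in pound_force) 1.475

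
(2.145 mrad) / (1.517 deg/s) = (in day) 9.377e-07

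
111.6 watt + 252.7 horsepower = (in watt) 1.885e+05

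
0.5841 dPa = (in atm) 5.765e-07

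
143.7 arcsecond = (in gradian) 0.04435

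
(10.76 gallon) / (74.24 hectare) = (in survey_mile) 3.409e-11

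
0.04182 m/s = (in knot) 0.08129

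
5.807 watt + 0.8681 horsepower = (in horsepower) 0.8759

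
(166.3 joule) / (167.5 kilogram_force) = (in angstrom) 1.012e+09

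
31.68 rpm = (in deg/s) 190.1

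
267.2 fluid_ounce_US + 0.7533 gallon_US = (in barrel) 0.06764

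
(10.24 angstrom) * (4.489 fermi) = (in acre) 1.136e-27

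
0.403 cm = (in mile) 2.504e-06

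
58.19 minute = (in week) 0.005773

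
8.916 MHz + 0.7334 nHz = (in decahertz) 8.916e+05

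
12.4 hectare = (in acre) 30.64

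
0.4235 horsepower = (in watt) 315.8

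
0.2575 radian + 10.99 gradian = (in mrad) 430.1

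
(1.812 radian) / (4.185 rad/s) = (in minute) 0.007216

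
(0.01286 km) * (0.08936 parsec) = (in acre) 8.762e+12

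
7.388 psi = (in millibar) 509.4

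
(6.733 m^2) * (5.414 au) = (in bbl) 3.43e+13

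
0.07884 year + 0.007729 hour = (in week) 4.111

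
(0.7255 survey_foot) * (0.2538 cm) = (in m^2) 0.0005612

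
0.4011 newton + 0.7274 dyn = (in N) 0.4011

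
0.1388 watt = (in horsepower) 0.0001861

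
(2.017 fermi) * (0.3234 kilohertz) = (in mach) 1.916e-15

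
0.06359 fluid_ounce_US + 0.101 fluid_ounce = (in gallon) 0.001286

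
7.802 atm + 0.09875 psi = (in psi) 114.8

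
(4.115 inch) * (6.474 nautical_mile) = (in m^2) 1253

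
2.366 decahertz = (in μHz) 2.366e+07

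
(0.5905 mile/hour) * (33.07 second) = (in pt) 2.475e+04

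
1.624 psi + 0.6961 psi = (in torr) 120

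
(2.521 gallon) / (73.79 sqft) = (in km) 1.392e-06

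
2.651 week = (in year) 0.05084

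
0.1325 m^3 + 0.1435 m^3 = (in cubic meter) 0.276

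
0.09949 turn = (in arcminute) 2149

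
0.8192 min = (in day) 0.0005689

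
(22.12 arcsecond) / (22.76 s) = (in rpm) 4.499e-05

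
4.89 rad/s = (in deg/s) 280.2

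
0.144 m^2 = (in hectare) 1.44e-05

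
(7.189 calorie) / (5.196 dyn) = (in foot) 1.899e+06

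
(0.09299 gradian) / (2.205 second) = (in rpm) 0.006326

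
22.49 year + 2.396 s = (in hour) 1.97e+05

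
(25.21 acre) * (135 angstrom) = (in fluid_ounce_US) 46.57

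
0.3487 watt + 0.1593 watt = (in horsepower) 0.0006812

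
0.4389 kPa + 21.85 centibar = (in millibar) 222.9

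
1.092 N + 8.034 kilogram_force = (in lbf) 17.96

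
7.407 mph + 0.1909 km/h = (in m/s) 3.364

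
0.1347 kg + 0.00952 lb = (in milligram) 1.39e+05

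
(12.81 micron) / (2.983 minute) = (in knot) 1.391e-07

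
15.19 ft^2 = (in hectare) 0.0001411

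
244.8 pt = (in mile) 5.366e-05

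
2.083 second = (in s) 2.083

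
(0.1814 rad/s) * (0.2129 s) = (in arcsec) 7966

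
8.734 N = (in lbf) 1.963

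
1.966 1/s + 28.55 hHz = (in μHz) 2.857e+09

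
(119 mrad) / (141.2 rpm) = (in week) 1.331e-08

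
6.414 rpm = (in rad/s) 0.6717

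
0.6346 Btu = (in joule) 669.5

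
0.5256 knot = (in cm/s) 27.04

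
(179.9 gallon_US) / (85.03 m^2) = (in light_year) 8.465e-19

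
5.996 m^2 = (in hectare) 0.0005996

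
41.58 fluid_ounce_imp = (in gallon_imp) 0.2599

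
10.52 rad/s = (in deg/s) 602.8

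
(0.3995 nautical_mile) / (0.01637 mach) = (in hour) 0.03687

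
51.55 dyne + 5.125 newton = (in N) 5.126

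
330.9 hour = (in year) 0.03777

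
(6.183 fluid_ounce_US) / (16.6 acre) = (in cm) 2.722e-07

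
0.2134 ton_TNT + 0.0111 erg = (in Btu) 8.463e+05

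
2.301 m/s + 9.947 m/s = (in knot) 23.81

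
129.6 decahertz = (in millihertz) 1.296e+06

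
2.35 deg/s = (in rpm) 0.3917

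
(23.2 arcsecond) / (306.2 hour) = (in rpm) 9.744e-10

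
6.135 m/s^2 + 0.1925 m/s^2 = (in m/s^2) 6.327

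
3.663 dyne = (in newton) 3.663e-05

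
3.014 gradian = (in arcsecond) 9765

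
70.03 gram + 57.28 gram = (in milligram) 1.273e+05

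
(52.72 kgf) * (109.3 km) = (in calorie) 1.351e+07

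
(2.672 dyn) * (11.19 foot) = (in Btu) 8.638e-08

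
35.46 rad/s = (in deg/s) 2032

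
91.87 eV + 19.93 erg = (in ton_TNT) 4.763e-16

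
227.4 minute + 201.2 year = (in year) 201.2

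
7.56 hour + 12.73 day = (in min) 1.878e+04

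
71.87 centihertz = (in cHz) 71.87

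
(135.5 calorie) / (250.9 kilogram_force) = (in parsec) 7.467e-18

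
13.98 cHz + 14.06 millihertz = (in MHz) 1.539e-07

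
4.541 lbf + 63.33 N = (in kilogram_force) 8.518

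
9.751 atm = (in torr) 7411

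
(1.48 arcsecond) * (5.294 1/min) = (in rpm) 6.046e-06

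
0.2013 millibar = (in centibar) 0.02013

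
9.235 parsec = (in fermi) 2.85e+32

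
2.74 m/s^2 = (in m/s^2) 2.74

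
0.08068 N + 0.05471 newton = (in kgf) 0.01381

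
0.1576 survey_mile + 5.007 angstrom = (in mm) 2.536e+05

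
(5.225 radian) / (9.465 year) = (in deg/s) 1.003e-06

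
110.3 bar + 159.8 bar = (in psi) 3917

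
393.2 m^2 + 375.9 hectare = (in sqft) 4.047e+07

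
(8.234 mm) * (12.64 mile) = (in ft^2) 1803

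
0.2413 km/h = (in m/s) 0.06703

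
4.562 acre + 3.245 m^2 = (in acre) 4.563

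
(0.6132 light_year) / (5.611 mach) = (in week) 5.021e+06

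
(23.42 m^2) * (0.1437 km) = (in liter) 3.365e+06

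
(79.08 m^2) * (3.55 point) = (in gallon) 26.16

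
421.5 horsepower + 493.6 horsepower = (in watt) 6.824e+05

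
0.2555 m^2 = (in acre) 6.314e-05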